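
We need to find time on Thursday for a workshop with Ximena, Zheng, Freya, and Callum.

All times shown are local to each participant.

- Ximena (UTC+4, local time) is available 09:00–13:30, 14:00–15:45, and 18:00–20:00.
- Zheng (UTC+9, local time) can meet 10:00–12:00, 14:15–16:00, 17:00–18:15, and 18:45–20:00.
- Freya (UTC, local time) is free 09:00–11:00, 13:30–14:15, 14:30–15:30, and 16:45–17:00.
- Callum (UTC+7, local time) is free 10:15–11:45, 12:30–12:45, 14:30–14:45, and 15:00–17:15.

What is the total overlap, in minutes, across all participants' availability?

Ximena → UTC: 05:00–09:30, 10:00–11:45, 14:00–16:00.
Zheng → UTC: 01:00–03:00, 05:15–07:00, 08:00–09:15, 09:45–11:00.
Freya → UTC: 09:00–11:00, 13:30–14:15, 14:30–15:30, 16:45–17:00.
Callum → UTC: 03:15–04:45, 05:30–05:45, 07:30–07:45, 08:00–10:15.
Ximena ∩ Zheng: 05:15–07:00, 08:00–09:15, 10:00–11:00.
Ximena ∩ Zheng ∩ Freya: 09:00–09:15, 10:00–11:00.
Ximena ∩ Zheng ∩ Freya ∩ Callum: 09:00–09:15, 10:00–10:15.
Total common minutes: 15 + 15 = 30.

30 minutes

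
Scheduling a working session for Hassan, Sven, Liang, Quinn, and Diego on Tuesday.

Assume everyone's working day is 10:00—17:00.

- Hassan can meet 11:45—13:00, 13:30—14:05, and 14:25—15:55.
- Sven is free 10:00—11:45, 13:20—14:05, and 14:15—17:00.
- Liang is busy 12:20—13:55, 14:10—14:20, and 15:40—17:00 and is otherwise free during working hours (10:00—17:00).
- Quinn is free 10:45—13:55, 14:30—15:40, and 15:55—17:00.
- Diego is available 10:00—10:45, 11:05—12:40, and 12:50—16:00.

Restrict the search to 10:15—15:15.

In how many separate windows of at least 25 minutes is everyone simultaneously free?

1

Liang free within 10:00–17:00: 10:00–12:20, 13:55–14:10, 14:20–15:40.
Hassan ∩ Sven: 13:30–14:05, 14:25–15:55.
Hassan ∩ Sven ∩ Liang: 13:55–14:05, 14:25–15:40.
Hassan ∩ Sven ∩ Liang ∩ Quinn: 14:30–15:40.
Hassan ∩ Sven ∩ Liang ∩ Quinn ∩ Diego: 14:30–15:40.
Restricted to 10:15–15:15: 14:30–15:15.
Windows ≥ 25 min: 14:30–15:15.
That's 1 window.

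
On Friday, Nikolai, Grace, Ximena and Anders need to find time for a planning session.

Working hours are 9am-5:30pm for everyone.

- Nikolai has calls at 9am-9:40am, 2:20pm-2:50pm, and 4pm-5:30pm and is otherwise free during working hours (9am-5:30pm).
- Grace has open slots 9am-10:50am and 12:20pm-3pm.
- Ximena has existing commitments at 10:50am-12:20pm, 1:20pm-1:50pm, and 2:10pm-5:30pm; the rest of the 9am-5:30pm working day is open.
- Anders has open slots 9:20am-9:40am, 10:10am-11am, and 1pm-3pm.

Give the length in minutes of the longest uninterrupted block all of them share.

40 minutes

Nikolai free within 09:00–17:30: 09:40–14:20, 14:50–16:00.
Ximena free within 09:00–17:30: 09:00–10:50, 12:20–13:20, 13:50–14:10.
Nikolai ∩ Grace: 09:40–10:50, 12:20–14:20, 14:50–15:00.
Nikolai ∩ Grace ∩ Ximena: 09:40–10:50, 12:20–13:20, 13:50–14:10.
Nikolai ∩ Grace ∩ Ximena ∩ Anders: 10:10–10:50, 13:00–13:20, 13:50–14:10.
Common window lengths: 40, 20, 20 min; longest is 40.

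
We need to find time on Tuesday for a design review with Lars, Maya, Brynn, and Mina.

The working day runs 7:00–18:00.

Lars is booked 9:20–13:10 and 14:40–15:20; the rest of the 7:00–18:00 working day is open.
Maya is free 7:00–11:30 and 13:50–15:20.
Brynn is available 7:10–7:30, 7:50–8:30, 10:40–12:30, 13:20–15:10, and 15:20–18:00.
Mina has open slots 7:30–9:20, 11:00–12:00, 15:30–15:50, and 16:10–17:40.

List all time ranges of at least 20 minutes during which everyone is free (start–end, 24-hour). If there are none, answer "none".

07:50–08:30

Lars free within 07:00–18:00: 07:00–09:20, 13:10–14:40, 15:20–18:00.
Lars ∩ Maya: 07:00–09:20, 13:50–14:40.
Lars ∩ Maya ∩ Brynn: 07:10–07:30, 07:50–08:30, 13:50–14:40.
Lars ∩ Maya ∩ Brynn ∩ Mina: 07:50–08:30.
Windows ≥ 20 min: 07:50–08:30.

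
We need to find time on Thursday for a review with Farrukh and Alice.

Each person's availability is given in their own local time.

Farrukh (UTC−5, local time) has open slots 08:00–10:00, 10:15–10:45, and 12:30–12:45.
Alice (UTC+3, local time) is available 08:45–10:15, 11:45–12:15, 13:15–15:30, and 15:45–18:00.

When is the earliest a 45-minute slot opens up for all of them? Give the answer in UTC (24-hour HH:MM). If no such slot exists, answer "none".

Farrukh → UTC: 13:00–15:00, 15:15–15:45, 17:30–17:45.
Alice → UTC: 05:45–07:15, 08:45–09:15, 10:15–12:30, 12:45–15:00.
Farrukh ∩ Alice: 13:00–15:00.
Windows ≥ 45 min: 13:00–15:00.
Earliest such window starts at 13:00.

13:00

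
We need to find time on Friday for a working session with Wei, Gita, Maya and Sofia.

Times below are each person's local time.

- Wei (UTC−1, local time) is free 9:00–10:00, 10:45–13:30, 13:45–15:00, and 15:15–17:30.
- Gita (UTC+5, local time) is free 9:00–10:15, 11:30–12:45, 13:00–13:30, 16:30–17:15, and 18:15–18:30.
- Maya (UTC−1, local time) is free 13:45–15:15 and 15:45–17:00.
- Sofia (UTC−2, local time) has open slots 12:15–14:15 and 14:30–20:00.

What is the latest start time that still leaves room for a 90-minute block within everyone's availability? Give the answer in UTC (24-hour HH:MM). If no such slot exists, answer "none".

none

Wei → UTC: 10:00–11:00, 11:45–14:30, 14:45–16:00, 16:15–18:30.
Gita → UTC: 04:00–05:15, 06:30–07:45, 08:00–08:30, 11:30–12:15, 13:15–13:30.
Maya → UTC: 14:45–16:15, 16:45–18:00.
Sofia → UTC: 14:15–16:15, 16:30–22:00.
Wei ∩ Gita: 11:45–12:15, 13:15–13:30.
Wei ∩ Gita ∩ Maya: (none).
Wei ∩ Gita ∩ Maya ∩ Sofia: (none).
Windows ≥ 90 min: (none).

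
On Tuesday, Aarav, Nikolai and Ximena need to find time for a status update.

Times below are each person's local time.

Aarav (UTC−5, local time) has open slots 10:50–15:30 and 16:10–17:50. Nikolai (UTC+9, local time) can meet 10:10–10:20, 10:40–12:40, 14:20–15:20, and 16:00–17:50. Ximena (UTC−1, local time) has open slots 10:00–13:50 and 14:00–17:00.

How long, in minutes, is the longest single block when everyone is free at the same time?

0 minutes

Aarav → UTC: 15:50–20:30, 21:10–22:50.
Nikolai → UTC: 01:10–01:20, 01:40–03:40, 05:20–06:20, 07:00–08:50.
Ximena → UTC: 11:00–14:50, 15:00–18:00.
Aarav ∩ Nikolai: (none).
Aarav ∩ Nikolai ∩ Ximena: (none).
No common window.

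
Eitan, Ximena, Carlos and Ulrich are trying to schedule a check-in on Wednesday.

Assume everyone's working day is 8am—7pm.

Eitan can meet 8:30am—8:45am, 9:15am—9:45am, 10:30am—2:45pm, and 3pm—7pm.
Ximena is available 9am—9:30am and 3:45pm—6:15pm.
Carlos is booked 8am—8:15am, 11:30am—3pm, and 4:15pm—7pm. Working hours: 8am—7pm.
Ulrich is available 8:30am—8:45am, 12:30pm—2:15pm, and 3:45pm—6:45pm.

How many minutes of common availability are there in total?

Carlos free within 08:00–19:00: 08:15–11:30, 15:00–16:15.
Eitan ∩ Ximena: 09:15–09:30, 15:45–18:15.
Eitan ∩ Ximena ∩ Carlos: 09:15–09:30, 15:45–16:15.
Eitan ∩ Ximena ∩ Carlos ∩ Ulrich: 15:45–16:15.
Total common minutes: 30.

30 minutes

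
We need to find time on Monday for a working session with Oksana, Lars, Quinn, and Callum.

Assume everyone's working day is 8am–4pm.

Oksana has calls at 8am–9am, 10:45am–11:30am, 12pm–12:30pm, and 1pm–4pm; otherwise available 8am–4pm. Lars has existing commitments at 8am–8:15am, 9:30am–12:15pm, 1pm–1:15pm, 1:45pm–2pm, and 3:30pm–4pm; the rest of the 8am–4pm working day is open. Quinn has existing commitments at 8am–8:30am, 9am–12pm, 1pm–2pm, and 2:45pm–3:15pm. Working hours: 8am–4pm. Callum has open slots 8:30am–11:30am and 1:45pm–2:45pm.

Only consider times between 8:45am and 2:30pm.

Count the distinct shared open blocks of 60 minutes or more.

Oksana free within 08:00–16:00: 09:00–10:45, 11:30–12:00, 12:30–13:00.
Lars free within 08:00–16:00: 08:15–09:30, 12:15–13:00, 13:15–13:45, 14:00–15:30.
Quinn free within 08:00–16:00: 08:30–09:00, 12:00–13:00, 14:00–14:45, 15:15–16:00.
Oksana ∩ Lars: 09:00–09:30, 12:30–13:00.
Oksana ∩ Lars ∩ Quinn: 12:30–13:00.
Oksana ∩ Lars ∩ Quinn ∩ Callum: (none).
Restricted to 08:45–14:30: (none).
Windows ≥ 60 min: (none).
That's 0 windows.

0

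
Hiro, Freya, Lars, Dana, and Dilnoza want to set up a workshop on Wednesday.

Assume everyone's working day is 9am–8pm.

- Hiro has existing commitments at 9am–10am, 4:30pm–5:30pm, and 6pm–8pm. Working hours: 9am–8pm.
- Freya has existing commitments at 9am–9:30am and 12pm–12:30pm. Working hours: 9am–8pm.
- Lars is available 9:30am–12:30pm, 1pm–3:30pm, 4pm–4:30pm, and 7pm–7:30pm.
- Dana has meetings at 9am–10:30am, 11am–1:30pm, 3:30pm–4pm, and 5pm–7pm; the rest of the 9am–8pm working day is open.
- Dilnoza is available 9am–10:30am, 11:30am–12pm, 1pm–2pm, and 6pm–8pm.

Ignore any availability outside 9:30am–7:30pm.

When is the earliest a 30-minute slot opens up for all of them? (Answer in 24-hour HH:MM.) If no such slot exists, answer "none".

Hiro free within 09:00–20:00: 10:00–16:30, 17:30–18:00.
Freya free within 09:00–20:00: 09:30–12:00, 12:30–20:00.
Dana free within 09:00–20:00: 10:30–11:00, 13:30–15:30, 16:00–17:00, 19:00–20:00.
Hiro ∩ Freya: 10:00–12:00, 12:30–16:30, 17:30–18:00.
Hiro ∩ Freya ∩ Lars: 10:00–12:00, 13:00–15:30, 16:00–16:30.
Hiro ∩ Freya ∩ Lars ∩ Dana: 10:30–11:00, 13:30–15:30, 16:00–16:30.
Hiro ∩ Freya ∩ Lars ∩ Dana ∩ Dilnoza: 13:30–14:00.
Restricted to 09:30–19:30: 13:30–14:00.
Windows ≥ 30 min: 13:30–14:00.
Earliest such window starts at 13:30.

13:30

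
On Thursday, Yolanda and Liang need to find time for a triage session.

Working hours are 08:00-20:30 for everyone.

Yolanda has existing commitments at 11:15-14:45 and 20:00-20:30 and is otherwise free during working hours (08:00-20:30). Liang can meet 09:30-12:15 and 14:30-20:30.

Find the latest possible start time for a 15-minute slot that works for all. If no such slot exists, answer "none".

Yolanda free within 08:00–20:30: 08:00–11:15, 14:45–20:00.
Yolanda ∩ Liang: 09:30–11:15, 14:45–20:00.
Windows ≥ 15 min: 09:30–11:15, 14:45–20:00.
Latest start in the last window 14:45–20:00 is 20:00 − 15 min = 19:45.

19:45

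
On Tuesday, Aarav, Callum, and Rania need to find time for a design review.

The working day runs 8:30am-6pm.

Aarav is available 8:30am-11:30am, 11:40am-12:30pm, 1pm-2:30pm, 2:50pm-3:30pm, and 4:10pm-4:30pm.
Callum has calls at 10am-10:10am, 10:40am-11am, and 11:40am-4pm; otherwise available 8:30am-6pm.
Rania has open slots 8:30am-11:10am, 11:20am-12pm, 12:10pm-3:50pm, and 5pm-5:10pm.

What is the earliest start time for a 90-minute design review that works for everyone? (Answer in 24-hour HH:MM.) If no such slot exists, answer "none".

Callum free within 08:30–18:00: 08:30–10:00, 10:10–10:40, 11:00–11:40, 16:00–18:00.
Aarav ∩ Callum: 08:30–10:00, 10:10–10:40, 11:00–11:30, 16:10–16:30.
Aarav ∩ Callum ∩ Rania: 08:30–10:00, 10:10–10:40, 11:00–11:10, 11:20–11:30.
Windows ≥ 90 min: 08:30–10:00.
Earliest such window starts at 08:30.

08:30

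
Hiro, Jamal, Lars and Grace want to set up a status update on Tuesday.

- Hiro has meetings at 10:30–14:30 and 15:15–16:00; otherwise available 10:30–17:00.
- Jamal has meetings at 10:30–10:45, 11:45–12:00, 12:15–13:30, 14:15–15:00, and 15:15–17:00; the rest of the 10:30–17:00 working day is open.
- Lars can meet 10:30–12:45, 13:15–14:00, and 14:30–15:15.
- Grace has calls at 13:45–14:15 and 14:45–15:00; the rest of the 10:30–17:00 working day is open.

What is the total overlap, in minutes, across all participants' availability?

Hiro free within 10:30–17:00: 14:30–15:15, 16:00–17:00.
Jamal free within 10:30–17:00: 10:45–11:45, 12:00–12:15, 13:30–14:15, 15:00–15:15.
Grace free within 10:30–17:00: 10:30–13:45, 14:15–14:45, 15:00–17:00.
Hiro ∩ Jamal: 15:00–15:15.
Hiro ∩ Jamal ∩ Lars: 15:00–15:15.
Hiro ∩ Jamal ∩ Lars ∩ Grace: 15:00–15:15.
Total common minutes: 15.

15 minutes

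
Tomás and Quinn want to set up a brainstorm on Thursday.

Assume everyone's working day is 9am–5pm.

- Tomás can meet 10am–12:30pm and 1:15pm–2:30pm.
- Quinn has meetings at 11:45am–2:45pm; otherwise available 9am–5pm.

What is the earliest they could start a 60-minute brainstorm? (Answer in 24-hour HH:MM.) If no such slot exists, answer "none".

10:00

Quinn free within 09:00–17:00: 09:00–11:45, 14:45–17:00.
Tomás ∩ Quinn: 10:00–11:45.
Windows ≥ 60 min: 10:00–11:45.
Earliest such window starts at 10:00.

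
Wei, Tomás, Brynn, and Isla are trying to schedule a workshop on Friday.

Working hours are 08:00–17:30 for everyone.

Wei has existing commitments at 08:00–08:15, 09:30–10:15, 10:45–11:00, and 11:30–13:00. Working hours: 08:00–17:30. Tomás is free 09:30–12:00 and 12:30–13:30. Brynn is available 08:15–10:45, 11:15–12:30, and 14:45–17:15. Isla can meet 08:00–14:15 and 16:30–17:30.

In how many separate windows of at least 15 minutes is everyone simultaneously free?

2

Wei free within 08:00–17:30: 08:15–09:30, 10:15–10:45, 11:00–11:30, 13:00–17:30.
Wei ∩ Tomás: 10:15–10:45, 11:00–11:30, 13:00–13:30.
Wei ∩ Tomás ∩ Brynn: 10:15–10:45, 11:15–11:30.
Wei ∩ Tomás ∩ Brynn ∩ Isla: 10:15–10:45, 11:15–11:30.
Windows ≥ 15 min: 10:15–10:45, 11:15–11:30.
That's 2 windows.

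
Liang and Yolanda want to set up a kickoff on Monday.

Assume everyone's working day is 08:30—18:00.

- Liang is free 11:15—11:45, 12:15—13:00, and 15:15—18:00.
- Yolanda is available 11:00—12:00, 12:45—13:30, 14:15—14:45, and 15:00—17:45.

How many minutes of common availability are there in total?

Liang ∩ Yolanda: 11:15–11:45, 12:45–13:00, 15:15–17:45.
Total common minutes: 30 + 15 + 150 = 195.

195 minutes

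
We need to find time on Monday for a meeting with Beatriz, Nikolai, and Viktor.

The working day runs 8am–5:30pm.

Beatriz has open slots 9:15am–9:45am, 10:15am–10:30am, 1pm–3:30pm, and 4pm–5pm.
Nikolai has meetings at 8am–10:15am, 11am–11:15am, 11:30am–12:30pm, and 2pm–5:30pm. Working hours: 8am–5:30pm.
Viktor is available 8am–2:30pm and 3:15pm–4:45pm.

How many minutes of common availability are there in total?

75 minutes

Nikolai free within 08:00–17:30: 10:15–11:00, 11:15–11:30, 12:30–14:00.
Beatriz ∩ Nikolai: 10:15–10:30, 13:00–14:00.
Beatriz ∩ Nikolai ∩ Viktor: 10:15–10:30, 13:00–14:00.
Total common minutes: 15 + 60 = 75.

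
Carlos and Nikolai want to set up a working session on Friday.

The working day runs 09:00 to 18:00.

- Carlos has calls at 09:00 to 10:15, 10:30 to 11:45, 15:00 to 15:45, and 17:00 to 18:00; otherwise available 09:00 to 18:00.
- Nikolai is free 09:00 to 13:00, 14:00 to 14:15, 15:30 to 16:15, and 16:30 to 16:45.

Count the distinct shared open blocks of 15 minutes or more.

Carlos free within 09:00–18:00: 10:15–10:30, 11:45–15:00, 15:45–17:00.
Carlos ∩ Nikolai: 10:15–10:30, 11:45–13:00, 14:00–14:15, 15:45–16:15, 16:30–16:45.
Windows ≥ 15 min: 10:15–10:30, 11:45–13:00, 14:00–14:15, 15:45–16:15, 16:30–16:45.
That's 5 windows.

5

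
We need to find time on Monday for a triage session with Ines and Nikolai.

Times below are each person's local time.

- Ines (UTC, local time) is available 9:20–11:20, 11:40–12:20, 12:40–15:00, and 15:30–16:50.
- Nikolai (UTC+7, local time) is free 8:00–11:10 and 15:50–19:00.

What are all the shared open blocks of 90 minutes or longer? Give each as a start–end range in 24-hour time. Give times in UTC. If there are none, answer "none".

Ines → UTC: 09:20–11:20, 11:40–12:20, 12:40–15:00, 15:30–16:50.
Nikolai → UTC: 01:00–04:10, 08:50–12:00.
Ines ∩ Nikolai: 09:20–11:20, 11:40–12:00.
Windows ≥ 90 min: 09:20–11:20.

09:20–11:20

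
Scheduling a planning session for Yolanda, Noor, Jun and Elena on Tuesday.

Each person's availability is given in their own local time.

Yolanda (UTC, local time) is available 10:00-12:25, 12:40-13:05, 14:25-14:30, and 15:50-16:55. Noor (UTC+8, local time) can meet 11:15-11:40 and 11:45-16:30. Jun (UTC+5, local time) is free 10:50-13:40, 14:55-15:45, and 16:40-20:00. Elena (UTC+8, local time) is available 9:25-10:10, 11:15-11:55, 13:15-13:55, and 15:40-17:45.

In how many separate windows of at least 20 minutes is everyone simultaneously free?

Yolanda → UTC: 10:00–12:25, 12:40–13:05, 14:25–14:30, 15:50–16:55.
Noor → UTC: 03:15–03:40, 03:45–08:30.
Jun → UTC: 05:50–08:40, 09:55–10:45, 11:40–15:00.
Elena → UTC: 01:25–02:10, 03:15–03:55, 05:15–05:55, 07:40–09:45.
Yolanda ∩ Noor: (none).
Yolanda ∩ Noor ∩ Jun: (none).
Yolanda ∩ Noor ∩ Jun ∩ Elena: (none).
Windows ≥ 20 min: (none).
That's 0 windows.

0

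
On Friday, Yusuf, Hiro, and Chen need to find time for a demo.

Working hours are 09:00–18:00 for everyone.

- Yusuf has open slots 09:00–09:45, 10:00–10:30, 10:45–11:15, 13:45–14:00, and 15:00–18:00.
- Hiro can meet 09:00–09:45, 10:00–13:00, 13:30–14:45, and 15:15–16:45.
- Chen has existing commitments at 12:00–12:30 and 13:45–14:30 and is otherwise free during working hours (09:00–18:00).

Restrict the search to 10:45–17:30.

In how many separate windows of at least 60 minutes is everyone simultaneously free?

Chen free within 09:00–18:00: 09:00–12:00, 12:30–13:45, 14:30–18:00.
Yusuf ∩ Hiro: 09:00–09:45, 10:00–10:30, 10:45–11:15, 13:45–14:00, 15:15–16:45.
Yusuf ∩ Hiro ∩ Chen: 09:00–09:45, 10:00–10:30, 10:45–11:15, 15:15–16:45.
Restricted to 10:45–17:30: 10:45–11:15, 15:15–16:45.
Windows ≥ 60 min: 15:15–16:45.
That's 1 window.

1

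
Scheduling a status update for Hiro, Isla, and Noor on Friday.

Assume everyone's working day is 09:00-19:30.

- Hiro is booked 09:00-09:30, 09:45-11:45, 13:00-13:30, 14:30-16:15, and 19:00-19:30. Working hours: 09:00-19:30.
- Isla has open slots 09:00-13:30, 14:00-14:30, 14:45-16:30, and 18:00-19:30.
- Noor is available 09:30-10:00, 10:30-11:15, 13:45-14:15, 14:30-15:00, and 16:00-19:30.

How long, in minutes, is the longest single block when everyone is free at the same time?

60 minutes

Hiro free within 09:00–19:30: 09:30–09:45, 11:45–13:00, 13:30–14:30, 16:15–19:00.
Hiro ∩ Isla: 09:30–09:45, 11:45–13:00, 14:00–14:30, 16:15–16:30, 18:00–19:00.
Hiro ∩ Isla ∩ Noor: 09:30–09:45, 14:00–14:15, 16:15–16:30, 18:00–19:00.
Common window lengths: 15, 15, 15, 60 min; longest is 60.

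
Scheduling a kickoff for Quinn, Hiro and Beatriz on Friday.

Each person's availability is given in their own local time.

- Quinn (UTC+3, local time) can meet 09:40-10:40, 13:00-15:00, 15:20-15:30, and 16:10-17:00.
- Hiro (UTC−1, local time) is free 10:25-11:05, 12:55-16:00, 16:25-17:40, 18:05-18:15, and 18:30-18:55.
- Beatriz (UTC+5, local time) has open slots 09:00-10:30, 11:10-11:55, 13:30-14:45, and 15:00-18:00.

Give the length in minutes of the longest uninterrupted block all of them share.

35 minutes

Quinn → UTC: 06:40–07:40, 10:00–12:00, 12:20–12:30, 13:10–14:00.
Hiro → UTC: 11:25–12:05, 13:55–17:00, 17:25–18:40, 19:05–19:15, 19:30–19:55.
Beatriz → UTC: 04:00–05:30, 06:10–06:55, 08:30–09:45, 10:00–13:00.
Quinn ∩ Hiro: 11:25–12:00, 13:55–14:00.
Quinn ∩ Hiro ∩ Beatriz: 11:25–12:00.
Single common window of 35 minutes.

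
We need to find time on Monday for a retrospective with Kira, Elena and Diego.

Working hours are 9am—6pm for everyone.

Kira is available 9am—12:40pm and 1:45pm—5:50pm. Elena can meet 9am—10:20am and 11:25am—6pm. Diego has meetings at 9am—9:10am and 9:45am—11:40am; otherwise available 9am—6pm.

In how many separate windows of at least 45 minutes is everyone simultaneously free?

2

Diego free within 09:00–18:00: 09:10–09:45, 11:40–18:00.
Kira ∩ Elena: 09:00–10:20, 11:25–12:40, 13:45–17:50.
Kira ∩ Elena ∩ Diego: 09:10–09:45, 11:40–12:40, 13:45–17:50.
Windows ≥ 45 min: 11:40–12:40, 13:45–17:50.
That's 2 windows.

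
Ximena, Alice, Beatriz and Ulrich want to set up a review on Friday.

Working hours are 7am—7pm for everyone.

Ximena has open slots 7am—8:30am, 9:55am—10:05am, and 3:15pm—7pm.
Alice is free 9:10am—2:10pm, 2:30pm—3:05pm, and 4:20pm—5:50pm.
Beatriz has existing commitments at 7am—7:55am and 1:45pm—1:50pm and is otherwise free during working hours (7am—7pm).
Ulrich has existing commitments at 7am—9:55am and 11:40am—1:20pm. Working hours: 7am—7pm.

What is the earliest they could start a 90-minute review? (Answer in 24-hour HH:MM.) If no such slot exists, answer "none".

Beatriz free within 07:00–19:00: 07:55–13:45, 13:50–19:00.
Ulrich free within 07:00–19:00: 09:55–11:40, 13:20–19:00.
Ximena ∩ Alice: 09:55–10:05, 16:20–17:50.
Ximena ∩ Alice ∩ Beatriz: 09:55–10:05, 16:20–17:50.
Ximena ∩ Alice ∩ Beatriz ∩ Ulrich: 09:55–10:05, 16:20–17:50.
Windows ≥ 90 min: 16:20–17:50.
Earliest such window starts at 16:20.

16:20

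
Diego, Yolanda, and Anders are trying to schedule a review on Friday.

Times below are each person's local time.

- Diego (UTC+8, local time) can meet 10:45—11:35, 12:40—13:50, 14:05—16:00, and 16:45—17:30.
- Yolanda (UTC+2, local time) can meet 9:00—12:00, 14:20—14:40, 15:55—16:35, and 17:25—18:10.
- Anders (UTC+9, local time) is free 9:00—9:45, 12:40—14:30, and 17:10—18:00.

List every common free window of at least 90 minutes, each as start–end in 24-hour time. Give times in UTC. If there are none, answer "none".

Diego → UTC: 02:45–03:35, 04:40–05:50, 06:05–08:00, 08:45–09:30.
Yolanda → UTC: 07:00–10:00, 12:20–12:40, 13:55–14:35, 15:25–16:10.
Anders → UTC: 00:00–00:45, 03:40–05:30, 08:10–09:00.
Diego ∩ Yolanda: 07:00–08:00, 08:45–09:30.
Diego ∩ Yolanda ∩ Anders: 08:45–09:00.
Windows ≥ 90 min: (none).

none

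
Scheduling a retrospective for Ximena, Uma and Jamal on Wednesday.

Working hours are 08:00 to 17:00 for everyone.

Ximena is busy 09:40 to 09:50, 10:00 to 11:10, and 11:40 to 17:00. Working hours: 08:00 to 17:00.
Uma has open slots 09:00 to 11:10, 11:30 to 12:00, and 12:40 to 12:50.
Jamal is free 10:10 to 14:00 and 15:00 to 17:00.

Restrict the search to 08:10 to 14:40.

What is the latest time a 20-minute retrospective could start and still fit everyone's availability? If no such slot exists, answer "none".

Ximena free within 08:00–17:00: 08:00–09:40, 09:50–10:00, 11:10–11:40.
Ximena ∩ Uma: 09:00–09:40, 09:50–10:00, 11:30–11:40.
Ximena ∩ Uma ∩ Jamal: 11:30–11:40.
Restricted to 08:10–14:40: 11:30–11:40.
Windows ≥ 20 min: (none).

none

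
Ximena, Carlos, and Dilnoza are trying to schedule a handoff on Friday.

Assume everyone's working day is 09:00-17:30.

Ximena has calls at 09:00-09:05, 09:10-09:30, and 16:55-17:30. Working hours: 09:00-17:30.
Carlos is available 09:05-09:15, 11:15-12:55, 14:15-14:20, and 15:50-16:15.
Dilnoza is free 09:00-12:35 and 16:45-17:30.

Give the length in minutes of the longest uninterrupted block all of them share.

Ximena free within 09:00–17:30: 09:05–09:10, 09:30–16:55.
Ximena ∩ Carlos: 09:05–09:10, 11:15–12:55, 14:15–14:20, 15:50–16:15.
Ximena ∩ Carlos ∩ Dilnoza: 09:05–09:10, 11:15–12:35.
Common window lengths: 5, 80 min; longest is 80.

80 minutes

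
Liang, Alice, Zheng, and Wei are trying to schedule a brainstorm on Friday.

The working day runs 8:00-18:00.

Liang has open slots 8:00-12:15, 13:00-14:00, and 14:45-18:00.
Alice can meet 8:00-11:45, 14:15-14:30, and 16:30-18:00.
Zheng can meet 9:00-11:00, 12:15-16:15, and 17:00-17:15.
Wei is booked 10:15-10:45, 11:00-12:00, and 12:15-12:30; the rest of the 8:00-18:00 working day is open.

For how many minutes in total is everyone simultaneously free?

Wei free within 08:00–18:00: 08:00–10:15, 10:45–11:00, 12:00–12:15, 12:30–18:00.
Liang ∩ Alice: 08:00–11:45, 16:30–18:00.
Liang ∩ Alice ∩ Zheng: 09:00–11:00, 17:00–17:15.
Liang ∩ Alice ∩ Zheng ∩ Wei: 09:00–10:15, 10:45–11:00, 17:00–17:15.
Total common minutes: 75 + 15 + 15 = 105.

105 minutes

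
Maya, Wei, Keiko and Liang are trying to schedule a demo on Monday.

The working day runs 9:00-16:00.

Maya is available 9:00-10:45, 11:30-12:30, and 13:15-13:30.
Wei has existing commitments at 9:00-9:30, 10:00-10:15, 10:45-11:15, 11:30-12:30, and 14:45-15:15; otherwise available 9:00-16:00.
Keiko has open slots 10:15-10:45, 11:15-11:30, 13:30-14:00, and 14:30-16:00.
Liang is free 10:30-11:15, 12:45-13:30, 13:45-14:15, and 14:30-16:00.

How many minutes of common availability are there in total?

15 minutes

Wei free within 09:00–16:00: 09:30–10:00, 10:15–10:45, 11:15–11:30, 12:30–14:45, 15:15–16:00.
Maya ∩ Wei: 09:30–10:00, 10:15–10:45, 13:15–13:30.
Maya ∩ Wei ∩ Keiko: 10:15–10:45.
Maya ∩ Wei ∩ Keiko ∩ Liang: 10:30–10:45.
Total common minutes: 15.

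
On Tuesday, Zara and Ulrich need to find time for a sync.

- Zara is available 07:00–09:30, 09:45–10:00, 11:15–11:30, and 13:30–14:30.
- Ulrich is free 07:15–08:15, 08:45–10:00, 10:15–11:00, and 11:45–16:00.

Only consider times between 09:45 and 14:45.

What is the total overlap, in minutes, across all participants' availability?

Zara ∩ Ulrich: 07:15–08:15, 08:45–09:30, 09:45–10:00, 13:30–14:30.
Restricted to 09:45–14:45: 09:45–10:00, 13:30–14:30.
Total common minutes: 15 + 60 = 75.

75 minutes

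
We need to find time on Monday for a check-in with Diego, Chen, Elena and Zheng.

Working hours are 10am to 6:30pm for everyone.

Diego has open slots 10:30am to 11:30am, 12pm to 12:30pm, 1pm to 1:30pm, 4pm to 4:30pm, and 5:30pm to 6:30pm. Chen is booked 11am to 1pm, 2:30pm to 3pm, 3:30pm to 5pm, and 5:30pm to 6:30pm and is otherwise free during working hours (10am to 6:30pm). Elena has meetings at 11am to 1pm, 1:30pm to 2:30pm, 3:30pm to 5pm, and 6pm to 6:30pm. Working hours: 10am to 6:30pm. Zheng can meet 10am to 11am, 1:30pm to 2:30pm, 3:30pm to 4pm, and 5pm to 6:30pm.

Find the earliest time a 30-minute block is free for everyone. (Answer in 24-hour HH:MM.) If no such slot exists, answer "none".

Chen free within 10:00–18:30: 10:00–11:00, 13:00–14:30, 15:00–15:30, 17:00–17:30.
Elena free within 10:00–18:30: 10:00–11:00, 13:00–13:30, 14:30–15:30, 17:00–18:00.
Diego ∩ Chen: 10:30–11:00, 13:00–13:30.
Diego ∩ Chen ∩ Elena: 10:30–11:00, 13:00–13:30.
Diego ∩ Chen ∩ Elena ∩ Zheng: 10:30–11:00.
Windows ≥ 30 min: 10:30–11:00.
Earliest such window starts at 10:30.

10:30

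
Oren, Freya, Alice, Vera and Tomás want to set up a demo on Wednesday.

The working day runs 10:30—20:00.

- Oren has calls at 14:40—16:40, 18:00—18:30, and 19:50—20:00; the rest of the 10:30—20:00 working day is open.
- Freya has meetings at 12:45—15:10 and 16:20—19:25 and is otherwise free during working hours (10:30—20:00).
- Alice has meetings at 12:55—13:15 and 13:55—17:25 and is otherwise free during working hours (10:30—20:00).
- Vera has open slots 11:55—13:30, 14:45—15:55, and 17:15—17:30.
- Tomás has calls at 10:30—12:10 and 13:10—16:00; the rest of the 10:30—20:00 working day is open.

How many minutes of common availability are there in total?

Oren free within 10:30–20:00: 10:30–14:40, 16:40–18:00, 18:30–19:50.
Freya free within 10:30–20:00: 10:30–12:45, 15:10–16:20, 19:25–20:00.
Alice free within 10:30–20:00: 10:30–12:55, 13:15–13:55, 17:25–20:00.
Tomás free within 10:30–20:00: 12:10–13:10, 16:00–20:00.
Oren ∩ Freya: 10:30–12:45, 19:25–19:50.
Oren ∩ Freya ∩ Alice: 10:30–12:45, 19:25–19:50.
Oren ∩ Freya ∩ Alice ∩ Vera: 11:55–12:45.
Oren ∩ Freya ∩ Alice ∩ Vera ∩ Tomás: 12:10–12:45.
Total common minutes: 35.

35 minutes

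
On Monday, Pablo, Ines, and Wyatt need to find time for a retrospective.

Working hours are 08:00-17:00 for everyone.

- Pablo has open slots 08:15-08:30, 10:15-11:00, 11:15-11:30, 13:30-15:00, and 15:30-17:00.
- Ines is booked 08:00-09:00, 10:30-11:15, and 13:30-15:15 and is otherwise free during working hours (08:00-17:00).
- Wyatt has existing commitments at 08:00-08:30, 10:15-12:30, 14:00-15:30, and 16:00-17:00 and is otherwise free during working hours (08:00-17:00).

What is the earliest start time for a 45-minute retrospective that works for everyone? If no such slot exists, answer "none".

Ines free within 08:00–17:00: 09:00–10:30, 11:15–13:30, 15:15–17:00.
Wyatt free within 08:00–17:00: 08:30–10:15, 12:30–14:00, 15:30–16:00.
Pablo ∩ Ines: 10:15–10:30, 11:15–11:30, 15:30–17:00.
Pablo ∩ Ines ∩ Wyatt: 15:30–16:00.
Windows ≥ 45 min: (none).

none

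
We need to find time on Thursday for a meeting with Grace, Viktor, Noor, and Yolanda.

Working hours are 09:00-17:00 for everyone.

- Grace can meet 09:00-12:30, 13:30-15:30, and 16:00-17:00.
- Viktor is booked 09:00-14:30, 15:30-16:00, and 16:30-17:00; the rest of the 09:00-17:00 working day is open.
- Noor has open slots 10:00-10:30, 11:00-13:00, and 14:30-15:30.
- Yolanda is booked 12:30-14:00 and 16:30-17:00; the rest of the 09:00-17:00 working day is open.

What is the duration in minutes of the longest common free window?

60 minutes

Viktor free within 09:00–17:00: 14:30–15:30, 16:00–16:30.
Yolanda free within 09:00–17:00: 09:00–12:30, 14:00–16:30.
Grace ∩ Viktor: 14:30–15:30, 16:00–16:30.
Grace ∩ Viktor ∩ Noor: 14:30–15:30.
Grace ∩ Viktor ∩ Noor ∩ Yolanda: 14:30–15:30.
Single common window of 60 minutes.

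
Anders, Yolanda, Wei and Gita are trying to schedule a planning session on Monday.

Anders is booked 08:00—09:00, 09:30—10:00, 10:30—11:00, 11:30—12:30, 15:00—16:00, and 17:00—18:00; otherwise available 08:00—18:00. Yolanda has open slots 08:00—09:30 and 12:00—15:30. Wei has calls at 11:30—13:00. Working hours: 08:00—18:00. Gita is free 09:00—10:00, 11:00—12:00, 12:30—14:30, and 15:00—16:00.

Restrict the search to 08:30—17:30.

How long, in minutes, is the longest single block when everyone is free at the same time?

Anders free within 08:00–18:00: 09:00–09:30, 10:00–10:30, 11:00–11:30, 12:30–15:00, 16:00–17:00.
Wei free within 08:00–18:00: 08:00–11:30, 13:00–18:00.
Anders ∩ Yolanda: 09:00–09:30, 12:30–15:00.
Anders ∩ Yolanda ∩ Wei: 09:00–09:30, 13:00–15:00.
Anders ∩ Yolanda ∩ Wei ∩ Gita: 09:00–09:30, 13:00–14:30.
Restricted to 08:30–17:30: 09:00–09:30, 13:00–14:30.
Common window lengths: 30, 90 min; longest is 90.

90 minutes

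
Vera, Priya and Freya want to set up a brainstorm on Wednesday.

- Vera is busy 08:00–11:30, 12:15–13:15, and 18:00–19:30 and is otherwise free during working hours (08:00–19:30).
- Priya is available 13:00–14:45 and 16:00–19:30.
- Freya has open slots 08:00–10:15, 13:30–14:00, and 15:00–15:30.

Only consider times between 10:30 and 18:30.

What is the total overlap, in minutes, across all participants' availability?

Vera free within 08:00–19:30: 11:30–12:15, 13:15–18:00.
Vera ∩ Priya: 13:15–14:45, 16:00–18:00.
Vera ∩ Priya ∩ Freya: 13:30–14:00.
Restricted to 10:30–18:30: 13:30–14:00.
Total common minutes: 30.

30 minutes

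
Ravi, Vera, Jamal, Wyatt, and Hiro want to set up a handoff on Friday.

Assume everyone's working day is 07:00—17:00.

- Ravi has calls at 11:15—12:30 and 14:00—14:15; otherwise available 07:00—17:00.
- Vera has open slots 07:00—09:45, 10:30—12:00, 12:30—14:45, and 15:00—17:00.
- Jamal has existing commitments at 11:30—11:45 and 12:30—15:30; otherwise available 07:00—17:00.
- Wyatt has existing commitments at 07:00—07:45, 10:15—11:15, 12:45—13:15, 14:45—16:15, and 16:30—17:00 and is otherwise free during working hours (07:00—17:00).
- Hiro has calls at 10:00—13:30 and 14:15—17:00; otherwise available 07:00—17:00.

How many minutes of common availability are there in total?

Ravi free within 07:00–17:00: 07:00–11:15, 12:30–14:00, 14:15–17:00.
Jamal free within 07:00–17:00: 07:00–11:30, 11:45–12:30, 15:30–17:00.
Wyatt free within 07:00–17:00: 07:45–10:15, 11:15–12:45, 13:15–14:45, 16:15–16:30.
Hiro free within 07:00–17:00: 07:00–10:00, 13:30–14:15.
Ravi ∩ Vera: 07:00–09:45, 10:30–11:15, 12:30–14:00, 14:15–14:45, 15:00–17:00.
Ravi ∩ Vera ∩ Jamal: 07:00–09:45, 10:30–11:15, 15:30–17:00.
Ravi ∩ Vera ∩ Jamal ∩ Wyatt: 07:45–09:45, 16:15–16:30.
Ravi ∩ Vera ∩ Jamal ∩ Wyatt ∩ Hiro: 07:45–09:45.
Total common minutes: 120.

120 minutes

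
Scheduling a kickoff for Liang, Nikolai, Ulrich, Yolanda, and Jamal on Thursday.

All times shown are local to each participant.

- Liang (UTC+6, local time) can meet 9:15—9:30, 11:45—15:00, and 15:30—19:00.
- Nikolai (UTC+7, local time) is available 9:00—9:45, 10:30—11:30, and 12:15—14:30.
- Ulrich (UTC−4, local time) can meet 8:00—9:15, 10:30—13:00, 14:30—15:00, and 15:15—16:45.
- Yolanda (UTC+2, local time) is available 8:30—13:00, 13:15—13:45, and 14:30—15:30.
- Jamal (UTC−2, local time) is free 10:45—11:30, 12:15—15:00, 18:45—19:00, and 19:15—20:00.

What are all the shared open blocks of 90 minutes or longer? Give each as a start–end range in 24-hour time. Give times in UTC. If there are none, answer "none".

none

Liang → UTC: 03:15–03:30, 05:45–09:00, 09:30–13:00.
Nikolai → UTC: 02:00–02:45, 03:30–04:30, 05:15–07:30.
Ulrich → UTC: 12:00–13:15, 14:30–17:00, 18:30–19:00, 19:15–20:45.
Yolanda → UTC: 06:30–11:00, 11:15–11:45, 12:30–13:30.
Jamal → UTC: 12:45–13:30, 14:15–17:00, 20:45–21:00, 21:15–22:00.
Liang ∩ Nikolai: 05:45–07:30.
Liang ∩ Nikolai ∩ Ulrich: (none).
Liang ∩ Nikolai ∩ Ulrich ∩ Yolanda: (none).
Liang ∩ Nikolai ∩ Ulrich ∩ Yolanda ∩ Jamal: (none).
Windows ≥ 90 min: (none).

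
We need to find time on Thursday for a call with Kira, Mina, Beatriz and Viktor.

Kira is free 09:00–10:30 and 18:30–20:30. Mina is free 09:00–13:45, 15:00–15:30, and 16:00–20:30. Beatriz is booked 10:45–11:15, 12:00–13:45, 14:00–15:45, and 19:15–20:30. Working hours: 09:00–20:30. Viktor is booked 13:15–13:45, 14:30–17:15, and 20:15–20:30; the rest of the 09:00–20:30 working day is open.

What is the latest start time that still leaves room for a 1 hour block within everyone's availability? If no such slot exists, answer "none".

09:30

Beatriz free within 09:00–20:30: 09:00–10:45, 11:15–12:00, 13:45–14:00, 15:45–19:15.
Viktor free within 09:00–20:30: 09:00–13:15, 13:45–14:30, 17:15–20:15.
Kira ∩ Mina: 09:00–10:30, 18:30–20:30.
Kira ∩ Mina ∩ Beatriz: 09:00–10:30, 18:30–19:15.
Kira ∩ Mina ∩ Beatriz ∩ Viktor: 09:00–10:30, 18:30–19:15.
Windows ≥ 60 min: 09:00–10:30.
Latest start in the last window 09:00–10:30 is 10:30 − 60 min = 09:30.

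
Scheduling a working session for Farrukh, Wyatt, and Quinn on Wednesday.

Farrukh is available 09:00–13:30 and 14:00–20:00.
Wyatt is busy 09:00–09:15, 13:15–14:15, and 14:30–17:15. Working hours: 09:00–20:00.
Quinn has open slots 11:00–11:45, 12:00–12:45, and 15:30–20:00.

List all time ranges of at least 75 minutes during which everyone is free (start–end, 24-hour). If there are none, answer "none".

17:15–20:00

Wyatt free within 09:00–20:00: 09:15–13:15, 14:15–14:30, 17:15–20:00.
Farrukh ∩ Wyatt: 09:15–13:15, 14:15–14:30, 17:15–20:00.
Farrukh ∩ Wyatt ∩ Quinn: 11:00–11:45, 12:00–12:45, 17:15–20:00.
Windows ≥ 75 min: 17:15–20:00.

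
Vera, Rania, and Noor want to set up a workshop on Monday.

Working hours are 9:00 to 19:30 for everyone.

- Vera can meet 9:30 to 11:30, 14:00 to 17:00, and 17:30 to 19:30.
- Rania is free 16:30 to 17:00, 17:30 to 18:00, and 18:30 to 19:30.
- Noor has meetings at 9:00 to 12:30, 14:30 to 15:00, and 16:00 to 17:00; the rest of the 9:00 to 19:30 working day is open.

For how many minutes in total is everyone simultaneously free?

90 minutes

Noor free within 09:00–19:30: 12:30–14:30, 15:00–16:00, 17:00–19:30.
Vera ∩ Rania: 16:30–17:00, 17:30–18:00, 18:30–19:30.
Vera ∩ Rania ∩ Noor: 17:30–18:00, 18:30–19:30.
Total common minutes: 30 + 60 = 90.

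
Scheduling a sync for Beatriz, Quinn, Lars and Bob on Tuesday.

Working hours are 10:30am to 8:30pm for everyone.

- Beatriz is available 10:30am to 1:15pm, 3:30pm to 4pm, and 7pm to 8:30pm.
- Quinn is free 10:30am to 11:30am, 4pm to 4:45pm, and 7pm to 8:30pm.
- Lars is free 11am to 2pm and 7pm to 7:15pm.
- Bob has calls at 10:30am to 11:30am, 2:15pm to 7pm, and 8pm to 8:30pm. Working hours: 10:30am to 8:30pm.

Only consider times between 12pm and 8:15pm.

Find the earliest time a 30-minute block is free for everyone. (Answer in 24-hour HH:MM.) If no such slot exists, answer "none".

none

Bob free within 10:30–20:30: 11:30–14:15, 19:00–20:00.
Beatriz ∩ Quinn: 10:30–11:30, 19:00–20:30.
Beatriz ∩ Quinn ∩ Lars: 11:00–11:30, 19:00–19:15.
Beatriz ∩ Quinn ∩ Lars ∩ Bob: 19:00–19:15.
Restricted to 12:00–20:15: 19:00–19:15.
Windows ≥ 30 min: (none).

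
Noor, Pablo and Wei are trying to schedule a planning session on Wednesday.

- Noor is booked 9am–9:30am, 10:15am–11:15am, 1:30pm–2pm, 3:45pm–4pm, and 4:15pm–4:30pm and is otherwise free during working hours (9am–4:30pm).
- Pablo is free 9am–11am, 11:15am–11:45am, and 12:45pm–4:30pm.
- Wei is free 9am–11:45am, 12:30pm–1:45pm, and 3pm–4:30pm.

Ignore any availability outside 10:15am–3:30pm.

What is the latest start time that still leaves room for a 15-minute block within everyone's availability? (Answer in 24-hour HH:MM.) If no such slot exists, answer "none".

15:15

Noor free within 09:00–16:30: 09:30–10:15, 11:15–13:30, 14:00–15:45, 16:00–16:15.
Noor ∩ Pablo: 09:30–10:15, 11:15–11:45, 12:45–13:30, 14:00–15:45, 16:00–16:15.
Noor ∩ Pablo ∩ Wei: 09:30–10:15, 11:15–11:45, 12:45–13:30, 15:00–15:45, 16:00–16:15.
Restricted to 10:15–15:30: 11:15–11:45, 12:45–13:30, 15:00–15:30.
Windows ≥ 15 min: 11:15–11:45, 12:45–13:30, 15:00–15:30.
Latest start in the last window 15:00–15:30 is 15:30 − 15 min = 15:15.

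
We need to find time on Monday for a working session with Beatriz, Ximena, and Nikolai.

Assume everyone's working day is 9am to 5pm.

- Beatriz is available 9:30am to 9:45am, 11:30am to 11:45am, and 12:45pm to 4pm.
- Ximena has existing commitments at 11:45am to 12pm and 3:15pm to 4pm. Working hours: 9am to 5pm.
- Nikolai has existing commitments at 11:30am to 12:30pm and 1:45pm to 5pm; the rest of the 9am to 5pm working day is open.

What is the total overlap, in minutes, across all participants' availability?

75 minutes

Ximena free within 09:00–17:00: 09:00–11:45, 12:00–15:15, 16:00–17:00.
Nikolai free within 09:00–17:00: 09:00–11:30, 12:30–13:45.
Beatriz ∩ Ximena: 09:30–09:45, 11:30–11:45, 12:45–15:15.
Beatriz ∩ Ximena ∩ Nikolai: 09:30–09:45, 12:45–13:45.
Total common minutes: 15 + 60 = 75.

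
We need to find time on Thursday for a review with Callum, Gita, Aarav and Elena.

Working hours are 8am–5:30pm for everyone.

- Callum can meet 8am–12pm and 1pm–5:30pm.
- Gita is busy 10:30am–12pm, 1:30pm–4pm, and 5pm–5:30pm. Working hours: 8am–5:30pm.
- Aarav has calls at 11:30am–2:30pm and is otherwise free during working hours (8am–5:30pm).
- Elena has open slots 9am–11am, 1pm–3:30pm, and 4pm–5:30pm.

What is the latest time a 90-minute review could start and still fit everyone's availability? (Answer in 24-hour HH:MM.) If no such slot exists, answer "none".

Gita free within 08:00–17:30: 08:00–10:30, 12:00–13:30, 16:00–17:00.
Aarav free within 08:00–17:30: 08:00–11:30, 14:30–17:30.
Callum ∩ Gita: 08:00–10:30, 13:00–13:30, 16:00–17:00.
Callum ∩ Gita ∩ Aarav: 08:00–10:30, 16:00–17:00.
Callum ∩ Gita ∩ Aarav ∩ Elena: 09:00–10:30, 16:00–17:00.
Windows ≥ 90 min: 09:00–10:30.
Latest start in the last window 09:00–10:30 is 10:30 − 90 min = 09:00.

09:00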